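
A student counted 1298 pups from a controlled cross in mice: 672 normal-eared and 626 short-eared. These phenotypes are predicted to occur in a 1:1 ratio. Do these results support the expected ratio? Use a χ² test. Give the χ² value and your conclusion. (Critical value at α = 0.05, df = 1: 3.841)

1.630; consistent

Total ratio parts = 2. Expected numbers out of 1298:
  normal-eared: 1298 × 1/2 = 649
  short-eared: 1298 × 1/2 = 649
χ² = Σ (O − E)² / E
  normal-eared: (672 − 649)² / 649 = 0.8151
  short-eared: (626 − 649)² / 649 = 0.8151
χ² = 0.8151 + 0.8151 = 1.6302 ≈ 1.630
Degrees of freedom = 2 − 1 = 1; critical value at α = 0.05 is 3.841.
Since 1.630 < 3.841, we fail to reject the null hypothesis — the data are consistent with the 1:1 ratio.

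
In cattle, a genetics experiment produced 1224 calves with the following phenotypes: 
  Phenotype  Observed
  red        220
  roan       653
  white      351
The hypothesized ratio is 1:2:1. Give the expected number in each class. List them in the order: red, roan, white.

Under the 1:2:1 hypothesis (Σ ratio = 4, N = 1224):
  red: 1224 × 1/4 = 306
  roan: 1224 × 2/4 = 612
  white: 1224 × 1/4 = 306

306, 612, 306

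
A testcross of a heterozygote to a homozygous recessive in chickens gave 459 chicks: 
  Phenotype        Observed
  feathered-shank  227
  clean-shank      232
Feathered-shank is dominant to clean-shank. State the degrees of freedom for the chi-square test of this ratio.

1

A testcross of a heterozygote (Aa × aa) gives a 1:1 phenotypic ratio.
A goodness-of-fit test with 2 phenotype classes has df = 2 − 1 = 1.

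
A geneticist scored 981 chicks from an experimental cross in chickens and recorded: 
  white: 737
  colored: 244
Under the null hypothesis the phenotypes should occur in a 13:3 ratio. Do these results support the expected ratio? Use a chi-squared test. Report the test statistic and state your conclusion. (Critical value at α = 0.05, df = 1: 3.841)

Total ratio parts = 16. Expected numbers out of 981:
  white: 981 × 13/16 = 797.0625
  colored: 981 × 3/16 = 183.9375
χ² = Σ (O − E)² / E
  white: (737 − 797.0625)² / 797.0625 = 4.5260
  colored: (244 − 183.9375)² / 183.9375 = 19.6127
χ² = 4.5260 + 19.6127 = 24.1387 ≈ 24.139
Degrees of freedom = 2 − 1 = 1; critical value at α = 0.05 is 3.841.
Since 24.139 > 3.841, we reject the null hypothesis — the data do not fit the 13:3 ratio.

24.139; not consistent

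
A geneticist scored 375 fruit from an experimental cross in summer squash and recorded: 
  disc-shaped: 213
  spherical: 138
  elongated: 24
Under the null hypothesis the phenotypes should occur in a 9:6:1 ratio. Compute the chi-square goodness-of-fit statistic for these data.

0.083

Expected counts for N = 375 under a 9:6:1 ratio (total parts = 16):
  disc-shaped: 375 × 9/16 = 210.9375
  spherical: 375 × 6/16 = 140.625
  elongated: 375 × 1/16 = 23.4375
χ² = Σ (O − E)² / E
  disc-shaped: (213 − 210.9375)² / 210.9375 = 0.0202
  spherical: (138 − 140.625)² / 140.625 = 0.0490
  elongated: (24 − 23.4375)² / 23.4375 = 0.0135
χ² = 0.0202 + 0.0490 + 0.0135 = 0.0827 ≈ 0.083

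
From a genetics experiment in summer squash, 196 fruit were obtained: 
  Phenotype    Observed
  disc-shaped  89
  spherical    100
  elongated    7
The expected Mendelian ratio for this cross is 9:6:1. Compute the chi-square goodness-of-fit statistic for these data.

Under the 9:6:1 hypothesis (Σ ratio = 16, N = 196):
  disc-shaped: 196 × 9/16 = 110.25
  spherical: 196 × 6/16 = 73.5
  elongated: 196 × 1/16 = 12.25
χ² = Σ (O − E)² / E
  disc-shaped: (89 − 110.25)² / 110.25 = 4.0958
  spherical: (100 − 73.5)² / 73.5 = 9.5544
  elongated: (7 − 12.25)² / 12.25 = 2.2500
χ² = 4.0958 + 9.5544 + 2.2500 = 15.9002 ≈ 15.900

15.900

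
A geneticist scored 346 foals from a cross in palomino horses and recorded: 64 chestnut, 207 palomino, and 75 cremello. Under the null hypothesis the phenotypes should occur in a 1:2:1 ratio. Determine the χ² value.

The 1:2:1 ratio has 4 parts, so with N = 346 the expected counts are:
  chestnut: 346 × 1/4 = 86.5
  palomino: 346 × 2/4 = 173
  cremello: 346 × 1/4 = 86.5
χ² = Σ (O − E)² / E
  chestnut: (64 − 86.5)² / 86.5 = 5.8526
  palomino: (207 − 173)² / 173 = 6.6821
  cremello: (75 − 86.5)² / 86.5 = 1.5289
χ² = 5.8526 + 6.6821 + 1.5289 = 14.0636 ≈ 14.064

14.064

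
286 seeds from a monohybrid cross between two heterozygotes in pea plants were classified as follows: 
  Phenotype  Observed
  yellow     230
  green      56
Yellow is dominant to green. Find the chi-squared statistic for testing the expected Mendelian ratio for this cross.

For a monohybrid cross between heterozygotes with complete dominance, the expected phenotypic ratio is 3:1.
Total ratio parts = 4. Expected numbers out of 286:
  yellow: 286 × 3/4 = 214.5
  green: 286 × 1/4 = 71.5
χ² = Σ (O − E)² / E
  yellow: (230 − 214.5)² / 214.5 = 1.1200
  green: (56 − 71.5)² / 71.5 = 3.3601
χ² = 1.1200 + 3.3601 = 4.4801 ≈ 4.480

4.480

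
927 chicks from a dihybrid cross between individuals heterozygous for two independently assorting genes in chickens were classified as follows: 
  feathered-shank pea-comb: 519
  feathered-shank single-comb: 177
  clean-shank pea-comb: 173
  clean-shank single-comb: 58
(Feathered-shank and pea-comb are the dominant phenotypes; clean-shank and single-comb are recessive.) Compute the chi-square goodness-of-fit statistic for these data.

A dihybrid F₂ with independent assortment and complete dominance at both loci gives a 9:3:3:1 phenotypic ratio.
Total ratio parts = 16. Expected numbers out of 927:
  feathered-shank pea-comb: 927 × 9/16 = 521.4375
  feathered-shank single-comb: 927 × 3/16 = 173.8125
  clean-shank pea-comb: 927 × 3/16 = 173.8125
  clean-shank single-comb: 927 × 1/16 = 57.9375
χ² = Σ (O − E)² / E
  feathered-shank pea-comb: (519 − 521.4375)² / 521.4375 = 0.0114
  feathered-shank single-comb: (177 − 173.8125)² / 173.8125 = 0.0585
  clean-shank pea-comb: (173 − 173.8125)² / 173.8125 = 0.0038
  clean-shank single-comb: (58 − 57.9375)² / 57.9375 = 0.0001
χ² = 0.0114 + 0.0585 + 0.0038 + 0.0001 = 0.0738 ≈ 0.074

0.074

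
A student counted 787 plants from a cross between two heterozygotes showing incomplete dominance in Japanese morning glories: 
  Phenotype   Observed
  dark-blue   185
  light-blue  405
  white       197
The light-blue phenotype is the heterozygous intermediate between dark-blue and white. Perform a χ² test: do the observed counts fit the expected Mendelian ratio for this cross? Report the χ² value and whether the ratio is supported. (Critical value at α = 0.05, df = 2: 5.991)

With incomplete dominance, a heterozygote × heterozygote cross gives a 1:2:1 phenotypic ratio.
The 1:2:1 ratio has 4 parts, so with N = 787 the expected counts are:
  dark-blue: 787 × 1/4 = 196.75
  light-blue: 787 × 2/4 = 393.5
  white: 787 × 1/4 = 196.75
χ² = Σ (O − E)² / E
  dark-blue: (185 − 196.75)² / 196.75 = 0.7017
  light-blue: (405 − 393.5)² / 393.5 = 0.3361
  white: (197 − 196.75)² / 196.75 = 0.0003
χ² = 0.7017 + 0.3361 + 0.0003 = 1.0381 ≈ 1.038
Degrees of freedom = 3 − 1 = 2; critical value at α = 0.05 is 5.991.
Since 1.038 < 5.991, we fail to reject the null hypothesis — the data are consistent with the 1:2:1 ratio.

1.038; consistent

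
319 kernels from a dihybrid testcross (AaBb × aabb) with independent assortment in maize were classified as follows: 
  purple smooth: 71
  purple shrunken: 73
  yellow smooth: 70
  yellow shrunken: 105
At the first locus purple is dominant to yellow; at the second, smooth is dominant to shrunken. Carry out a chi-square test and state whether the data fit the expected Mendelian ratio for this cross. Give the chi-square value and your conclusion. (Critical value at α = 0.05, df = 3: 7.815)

10.718; not consistent

A dihybrid testcross with independent assortment gives a 1:1:1:1 ratio.
The 1:1:1:1 ratio has 4 parts, so with N = 319 the expected counts are:
  purple smooth: 319 × 1/4 = 79.75
  purple shrunken: 319 × 1/4 = 79.75
  yellow smooth: 319 × 1/4 = 79.75
  yellow shrunken: 319 × 1/4 = 79.75
χ² = Σ (O − E)² / E
  purple smooth: (71 − 79.75)² / 79.75 = 0.9600
  purple shrunken: (73 − 79.75)² / 79.75 = 0.5713
  yellow smooth: (70 − 79.75)² / 79.75 = 1.1920
  yellow shrunken: (105 − 79.75)² / 79.75 = 7.9945
χ² = 0.9600 + 0.5713 + 1.1920 + 7.9945 = 10.7178 ≈ 10.718
Degrees of freedom = 4 − 1 = 3; critical value at α = 0.05 is 7.815.
Since 10.718 > 7.815, we reject the null hypothesis — the data do not fit the 1:1:1:1 ratio.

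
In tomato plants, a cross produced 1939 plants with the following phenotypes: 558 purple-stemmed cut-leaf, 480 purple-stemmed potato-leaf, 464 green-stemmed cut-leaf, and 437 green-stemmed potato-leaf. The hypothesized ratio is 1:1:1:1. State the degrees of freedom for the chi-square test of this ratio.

3

A goodness-of-fit test with 4 phenotype classes has df = 4 − 1 = 3.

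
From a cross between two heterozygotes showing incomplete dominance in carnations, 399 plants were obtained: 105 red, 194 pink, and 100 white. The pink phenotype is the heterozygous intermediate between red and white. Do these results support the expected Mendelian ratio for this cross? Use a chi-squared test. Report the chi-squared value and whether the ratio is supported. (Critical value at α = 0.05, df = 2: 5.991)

With incomplete dominance, a heterozygote × heterozygote cross gives a 1:2:1 phenotypic ratio.
Expected counts for N = 399 under a 1:2:1 ratio (total parts = 4):
  red: 399 × 1/4 = 99.75
  pink: 399 × 2/4 = 199.5
  white: 399 × 1/4 = 99.75
χ² = Σ (O − E)² / E
  red: (105 − 99.75)² / 99.75 = 0.2763
  pink: (194 − 199.5)² / 199.5 = 0.1516
  white: (100 − 99.75)² / 99.75 = 0.0006
χ² = 0.2763 + 0.1516 + 0.0006 = 0.4285 ≈ 0.429
Degrees of freedom = 3 − 1 = 2; critical value at α = 0.05 is 5.991.
Since 0.429 < 5.991, we fail to reject the null hypothesis — the data are consistent with the 1:2:1 ratio.

0.429; consistent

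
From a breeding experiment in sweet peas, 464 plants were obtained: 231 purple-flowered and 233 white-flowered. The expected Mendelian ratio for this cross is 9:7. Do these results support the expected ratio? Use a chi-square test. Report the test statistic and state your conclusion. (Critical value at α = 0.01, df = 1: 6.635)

7.882; not consistent

Total ratio parts = 16. Expected numbers out of 464:
  purple-flowered: 464 × 9/16 = 261
  white-flowered: 464 × 7/16 = 203
χ² = Σ (O − E)² / E
  purple-flowered: (231 − 261)² / 261 = 3.4483
  white-flowered: (233 − 203)² / 203 = 4.4335
χ² = 3.4483 + 4.4335 = 7.8818 ≈ 7.882
Degrees of freedom = 2 − 1 = 1; critical value at α = 0.01 is 6.635.
Since 7.882 > 6.635, we reject the null hypothesis — the data do not fit the 9:7 ratio.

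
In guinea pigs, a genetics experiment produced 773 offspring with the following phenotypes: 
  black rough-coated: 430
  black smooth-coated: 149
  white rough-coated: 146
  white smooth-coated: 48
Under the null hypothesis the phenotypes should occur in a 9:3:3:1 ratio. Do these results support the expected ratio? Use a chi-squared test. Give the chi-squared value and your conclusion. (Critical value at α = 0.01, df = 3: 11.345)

0.177; consistent

Total ratio parts = 16. Expected numbers out of 773:
  black rough-coated: 773 × 9/16 = 434.8125
  black smooth-coated: 773 × 3/16 = 144.9375
  white rough-coated: 773 × 3/16 = 144.9375
  white smooth-coated: 773 × 1/16 = 48.3125
χ² = Σ (O − E)² / E
  black rough-coated: (430 − 434.8125)² / 434.8125 = 0.0533
  black smooth-coated: (149 − 144.9375)² / 144.9375 = 0.1139
  white rough-coated: (146 − 144.9375)² / 144.9375 = 0.0078
  white smooth-coated: (48 − 48.3125)² / 48.3125 = 0.0020
χ² = 0.0533 + 0.1139 + 0.0078 + 0.0020 = 0.177
Degrees of freedom = 4 − 1 = 3; critical value at α = 0.01 is 11.345.
Since 0.177 < 11.345, we fail to reject the null hypothesis — the data are consistent with the 9:3:3:1 ratio.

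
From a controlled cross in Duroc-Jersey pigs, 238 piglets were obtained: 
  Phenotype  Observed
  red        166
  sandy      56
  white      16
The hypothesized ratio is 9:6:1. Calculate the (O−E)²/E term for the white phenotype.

Total ratio parts = 16. Expected numbers out of 238:
  red: 238 × 9/16 = 133.875
  sandy: 238 × 6/16 = 89.25
  white: 238 × 1/16 = 14.875
Contribution of white: (16 − 14.875)² / 14.875 = 0.0851

0.085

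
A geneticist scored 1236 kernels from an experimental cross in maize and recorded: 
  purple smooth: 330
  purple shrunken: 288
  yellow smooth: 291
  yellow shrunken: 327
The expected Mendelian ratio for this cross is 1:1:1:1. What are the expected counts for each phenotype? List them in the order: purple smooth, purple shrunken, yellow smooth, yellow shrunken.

Under the 1:1:1:1 hypothesis (Σ ratio = 4, N = 1236):
  purple smooth: 1236 × 1/4 = 309
  purple shrunken: 1236 × 1/4 = 309
  yellow smooth: 1236 × 1/4 = 309
  yellow shrunken: 1236 × 1/4 = 309

309, 309, 309, 309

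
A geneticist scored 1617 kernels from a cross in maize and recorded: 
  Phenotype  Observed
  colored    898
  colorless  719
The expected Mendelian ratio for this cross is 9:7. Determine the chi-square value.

Expected counts for N = 1617 under a 9:7 ratio (total parts = 16):
  colored: 1617 × 9/16 = 909.5625
  colorless: 1617 × 7/16 = 707.4375
χ² = Σ (O − E)² / E
  colored: (898 − 909.5625)² / 909.5625 = 0.1470
  colorless: (719 − 707.4375)² / 707.4375 = 0.1890
χ² = 0.1470 + 0.1890 = 0.336

0.336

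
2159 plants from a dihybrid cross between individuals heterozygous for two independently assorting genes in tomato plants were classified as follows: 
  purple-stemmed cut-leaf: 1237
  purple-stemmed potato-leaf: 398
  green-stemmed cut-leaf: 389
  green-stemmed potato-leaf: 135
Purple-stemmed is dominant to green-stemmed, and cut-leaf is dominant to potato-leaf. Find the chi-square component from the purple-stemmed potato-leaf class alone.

A dihybrid F₂ with independent assortment and complete dominance at both loci gives a 9:3:3:1 phenotypic ratio.
Under the 9:3:3:1 hypothesis (Σ ratio = 16, N = 2159):
  purple-stemmed cut-leaf: 2159 × 9/16 = 1214.4375
  purple-stemmed potato-leaf: 2159 × 3/16 = 404.8125
  green-stemmed cut-leaf: 2159 × 3/16 = 404.8125
  green-stemmed potato-leaf: 2159 × 1/16 = 134.9375
Contribution of purple-stemmed potato-leaf: (398 − 404.8125)² / 404.8125 = 0.1146

0.115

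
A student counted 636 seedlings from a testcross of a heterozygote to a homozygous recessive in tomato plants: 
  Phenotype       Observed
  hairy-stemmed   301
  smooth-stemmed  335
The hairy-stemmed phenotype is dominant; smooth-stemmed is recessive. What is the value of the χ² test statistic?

1.818

A testcross of a heterozygote (Aa × aa) gives a 1:1 phenotypic ratio.
Total ratio parts = 2. Expected numbers out of 636:
  hairy-stemmed: 636 × 1/2 = 318
  smooth-stemmed: 636 × 1/2 = 318
χ² = Σ (O − E)² / E
  hairy-stemmed: (301 − 318)² / 318 = 0.9088
  smooth-stemmed: (335 − 318)² / 318 = 0.9088
χ² = 0.9088 + 0.9088 = 1.8176 ≈ 1.818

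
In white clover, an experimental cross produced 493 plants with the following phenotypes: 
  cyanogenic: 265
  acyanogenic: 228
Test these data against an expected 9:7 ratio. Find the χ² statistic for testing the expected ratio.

1.250

The 9:7 ratio has 16 parts, so with N = 493 the expected counts are:
  cyanogenic: 493 × 9/16 = 277.3125
  acyanogenic: 493 × 7/16 = 215.6875
χ² = Σ (O − E)² / E
  cyanogenic: (265 − 277.3125)² / 277.3125 = 0.5467
  acyanogenic: (228 − 215.6875)² / 215.6875 = 0.7029
χ² = 0.5467 + 0.7029 = 1.2496 ≈ 1.250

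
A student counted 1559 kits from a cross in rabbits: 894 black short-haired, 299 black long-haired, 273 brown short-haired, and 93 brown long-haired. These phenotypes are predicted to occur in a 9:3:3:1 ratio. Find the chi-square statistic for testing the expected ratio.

1.963

Under the 9:3:3:1 hypothesis (Σ ratio = 16, N = 1559):
  black short-haired: 1559 × 9/16 = 876.9375
  black long-haired: 1559 × 3/16 = 292.3125
  brown short-haired: 1559 × 3/16 = 292.3125
  brown long-haired: 1559 × 1/16 = 97.4375
χ² = Σ (O − E)² / E
  black short-haired: (894 − 876.9375)² / 876.9375 = 0.3320
  black long-haired: (299 − 292.3125)² / 292.3125 = 0.1530
  brown short-haired: (273 − 292.3125)² / 292.3125 = 1.2759
  brown long-haired: (93 − 97.4375)² / 97.4375 = 0.2021
χ² = 0.3320 + 0.1530 + 1.2759 + 0.2021 = 1.963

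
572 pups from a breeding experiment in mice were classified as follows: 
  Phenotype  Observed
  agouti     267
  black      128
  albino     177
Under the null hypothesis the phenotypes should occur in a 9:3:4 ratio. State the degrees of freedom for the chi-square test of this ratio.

2

A goodness-of-fit test with 3 phenotype classes has df = 3 − 1 = 2.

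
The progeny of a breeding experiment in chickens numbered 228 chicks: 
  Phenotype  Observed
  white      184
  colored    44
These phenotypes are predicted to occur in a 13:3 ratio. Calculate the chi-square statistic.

The 13:3 ratio has 16 parts, so with N = 228 the expected counts are:
  white: 228 × 13/16 = 185.25
  colored: 228 × 3/16 = 42.75
χ² = Σ (O − E)² / E
  white: (184 − 185.25)² / 185.25 = 0.0084
  colored: (44 − 42.75)² / 42.75 = 0.0365
χ² = 0.0084 + 0.0365 = 0.0449 ≈ 0.045

0.045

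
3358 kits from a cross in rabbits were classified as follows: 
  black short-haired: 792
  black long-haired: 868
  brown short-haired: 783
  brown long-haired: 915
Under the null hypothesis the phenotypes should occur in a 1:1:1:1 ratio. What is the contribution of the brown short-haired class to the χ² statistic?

3.803

Total ratio parts = 4. Expected numbers out of 3358:
  black short-haired: 3358 × 1/4 = 839.5
  black long-haired: 3358 × 1/4 = 839.5
  brown short-haired: 3358 × 1/4 = 839.5
  brown long-haired: 3358 × 1/4 = 839.5
Contribution of brown short-haired: (783 − 839.5)² / 839.5 = 3.8026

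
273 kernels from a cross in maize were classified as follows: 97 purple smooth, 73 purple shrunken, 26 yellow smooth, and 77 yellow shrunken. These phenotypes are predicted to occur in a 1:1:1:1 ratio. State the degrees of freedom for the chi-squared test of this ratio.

3

A goodness-of-fit test with 4 phenotype classes has df = 4 − 1 = 3.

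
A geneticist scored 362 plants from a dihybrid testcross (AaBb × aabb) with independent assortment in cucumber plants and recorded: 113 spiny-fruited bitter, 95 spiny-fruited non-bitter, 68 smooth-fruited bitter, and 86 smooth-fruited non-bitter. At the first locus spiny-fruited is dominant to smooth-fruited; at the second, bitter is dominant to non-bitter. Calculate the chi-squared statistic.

A dihybrid testcross with independent assortment gives a 1:1:1:1 ratio.
The 1:1:1:1 ratio has 4 parts, so with N = 362 the expected counts are:
  spiny-fruited bitter: 362 × 1/4 = 90.5
  spiny-fruited non-bitter: 362 × 1/4 = 90.5
  smooth-fruited bitter: 362 × 1/4 = 90.5
  smooth-fruited non-bitter: 362 × 1/4 = 90.5
χ² = Σ (O − E)² / E
  spiny-fruited bitter: (113 − 90.5)² / 90.5 = 5.5939
  spiny-fruited non-bitter: (95 − 90.5)² / 90.5 = 0.2238
  smooth-fruited bitter: (68 − 90.5)² / 90.5 = 5.5939
  smooth-fruited non-bitter: (86 − 90.5)² / 90.5 = 0.2238
χ² = 5.5939 + 0.2238 + 5.5939 + 0.2238 = 11.6354 ≈ 11.635

11.635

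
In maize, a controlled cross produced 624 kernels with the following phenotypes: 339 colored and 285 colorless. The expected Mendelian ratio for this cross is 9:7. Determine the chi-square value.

0.938

Total ratio parts = 16. Expected numbers out of 624:
  colored: 624 × 9/16 = 351
  colorless: 624 × 7/16 = 273
χ² = Σ (O − E)² / E
  colored: (339 − 351)² / 351 = 0.4103
  colorless: (285 − 273)² / 273 = 0.5275
χ² = 0.4103 + 0.5275 = 0.9378 ≈ 0.938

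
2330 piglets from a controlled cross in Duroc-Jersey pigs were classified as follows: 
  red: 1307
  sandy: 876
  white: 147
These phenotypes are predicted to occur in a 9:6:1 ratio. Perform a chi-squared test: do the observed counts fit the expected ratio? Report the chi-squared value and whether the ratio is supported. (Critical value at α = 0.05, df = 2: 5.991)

The 9:6:1 ratio has 16 parts, so with N = 2330 the expected counts are:
  red: 2330 × 9/16 = 1310.625
  sandy: 2330 × 6/16 = 873.75
  white: 2330 × 1/16 = 145.625
χ² = Σ (O − E)² / E
  red: (1307 − 1310.625)² / 1310.625 = 0.0100
  sandy: (876 − 873.75)² / 873.75 = 0.0058
  white: (147 − 145.625)² / 145.625 = 0.0130
χ² = 0.0100 + 0.0058 + 0.0130 = 0.0288 ≈ 0.029
Degrees of freedom = 3 − 1 = 2; critical value at α = 0.05 is 5.991.
Since 0.029 < 5.991, we fail to reject the null hypothesis — the data are consistent with the 9:6:1 ratio.

0.029; consistent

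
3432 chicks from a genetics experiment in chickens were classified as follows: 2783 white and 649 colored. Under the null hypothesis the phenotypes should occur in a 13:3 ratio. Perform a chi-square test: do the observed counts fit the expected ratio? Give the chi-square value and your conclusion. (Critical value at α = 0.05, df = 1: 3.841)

0.058; consistent

The 13:3 ratio has 16 parts, so with N = 3432 the expected counts are:
  white: 3432 × 13/16 = 2788.5
  colored: 3432 × 3/16 = 643.5
χ² = Σ (O − E)² / E
  white: (2783 − 2788.5)² / 2788.5 = 0.0108
  colored: (649 − 643.5)² / 643.5 = 0.0470
χ² = 0.0108 + 0.0470 = 0.0578 ≈ 0.058
Degrees of freedom = 2 − 1 = 1; critical value at α = 0.05 is 3.841.
Since 0.058 < 3.841, we fail to reject the null hypothesis — the data are consistent with the 13:3 ratio.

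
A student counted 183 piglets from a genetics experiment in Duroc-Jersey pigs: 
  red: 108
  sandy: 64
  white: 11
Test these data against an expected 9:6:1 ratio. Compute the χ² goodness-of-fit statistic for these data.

Expected counts for N = 183 under a 9:6:1 ratio (total parts = 16):
  red: 183 × 9/16 = 102.9375
  sandy: 183 × 6/16 = 68.625
  white: 183 × 1/16 = 11.4375
χ² = Σ (O − E)² / E
  red: (108 − 102.9375)² / 102.9375 = 0.2490
  sandy: (64 − 68.625)² / 68.625 = 0.3117
  white: (11 − 11.4375)² / 11.4375 = 0.0167
χ² = 0.2490 + 0.3117 + 0.0167 = 0.5774 ≈ 0.577

0.577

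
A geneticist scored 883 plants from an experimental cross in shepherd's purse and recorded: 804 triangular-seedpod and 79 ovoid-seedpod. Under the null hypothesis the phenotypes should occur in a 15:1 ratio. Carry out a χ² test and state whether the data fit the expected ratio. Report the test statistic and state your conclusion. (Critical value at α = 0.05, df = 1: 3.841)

10.960; not consistent

Under the 15:1 hypothesis (Σ ratio = 16, N = 883):
  triangular-seedpod: 883 × 15/16 = 827.8125
  ovoid-seedpod: 883 × 1/16 = 55.1875
χ² = Σ (O − E)² / E
  triangular-seedpod: (804 − 827.8125)² / 827.8125 = 0.6850
  ovoid-seedpod: (79 − 55.1875)² / 55.1875 = 10.2747
χ² = 0.6850 + 10.2747 = 10.9597 ≈ 10.960
Degrees of freedom = 2 − 1 = 1; critical value at α = 0.05 is 3.841.
Since 10.960 > 3.841, we reject the null hypothesis — the data do not fit the 15:1 ratio.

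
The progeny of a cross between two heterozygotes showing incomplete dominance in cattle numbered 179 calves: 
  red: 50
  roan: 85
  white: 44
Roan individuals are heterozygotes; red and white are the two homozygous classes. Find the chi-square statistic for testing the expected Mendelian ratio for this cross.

0.855

With incomplete dominance, a heterozygote × heterozygote cross gives a 1:2:1 phenotypic ratio.
Expected counts for N = 179 under a 1:2:1 ratio (total parts = 4):
  red: 179 × 1/4 = 44.75
  roan: 179 × 2/4 = 89.5
  white: 179 × 1/4 = 44.75
χ² = Σ (O − E)² / E
  red: (50 − 44.75)² / 44.75 = 0.6159
  roan: (85 − 89.5)² / 89.5 = 0.2263
  white: (44 − 44.75)² / 44.75 = 0.0126
χ² = 0.6159 + 0.2263 + 0.0126 = 0.8548 ≈ 0.855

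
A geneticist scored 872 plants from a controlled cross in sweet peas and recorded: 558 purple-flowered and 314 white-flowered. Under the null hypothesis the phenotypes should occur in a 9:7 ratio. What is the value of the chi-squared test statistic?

21.232

Under the 9:7 hypothesis (Σ ratio = 16, N = 872):
  purple-flowered: 872 × 9/16 = 490.5
  white-flowered: 872 × 7/16 = 381.5
χ² = Σ (O − E)² / E
  purple-flowered: (558 − 490.5)² / 490.5 = 9.2890
  white-flowered: (314 − 381.5)² / 381.5 = 11.9430
χ² = 9.2890 + 11.9430 = 21.232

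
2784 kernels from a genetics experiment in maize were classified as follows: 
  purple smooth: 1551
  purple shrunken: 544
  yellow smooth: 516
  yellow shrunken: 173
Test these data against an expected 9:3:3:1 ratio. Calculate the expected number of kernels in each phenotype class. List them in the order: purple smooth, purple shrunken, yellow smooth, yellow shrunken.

Under the 9:3:3:1 hypothesis (Σ ratio = 16, N = 2784):
  purple smooth: 2784 × 9/16 = 1566
  purple shrunken: 2784 × 3/16 = 522
  yellow smooth: 2784 × 3/16 = 522
  yellow shrunken: 2784 × 1/16 = 174

1566, 522, 522, 174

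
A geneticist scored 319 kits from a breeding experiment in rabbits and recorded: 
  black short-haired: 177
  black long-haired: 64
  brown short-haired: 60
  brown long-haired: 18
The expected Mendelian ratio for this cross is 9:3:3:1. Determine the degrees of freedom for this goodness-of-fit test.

A goodness-of-fit test with 4 phenotype classes has df = 4 − 1 = 3.

3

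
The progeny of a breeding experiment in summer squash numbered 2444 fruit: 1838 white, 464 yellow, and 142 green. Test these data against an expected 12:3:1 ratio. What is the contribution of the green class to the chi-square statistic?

The 12:3:1 ratio has 16 parts, so with N = 2444 the expected counts are:
  white: 2444 × 12/16 = 1833
  yellow: 2444 × 3/16 = 458.25
  green: 2444 × 1/16 = 152.75
Contribution of green: (142 − 152.75)² / 152.75 = 0.7565

0.757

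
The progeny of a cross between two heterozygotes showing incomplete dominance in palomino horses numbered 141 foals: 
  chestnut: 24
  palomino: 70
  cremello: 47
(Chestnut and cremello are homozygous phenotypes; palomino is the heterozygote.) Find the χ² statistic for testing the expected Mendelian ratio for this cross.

7.511

With incomplete dominance, a heterozygote × heterozygote cross gives a 1:2:1 phenotypic ratio.
Expected counts for N = 141 under a 1:2:1 ratio (total parts = 4):
  chestnut: 141 × 1/4 = 35.25
  palomino: 141 × 2/4 = 70.5
  cremello: 141 × 1/4 = 35.25
χ² = Σ (O − E)² / E
  chestnut: (24 − 35.25)² / 35.25 = 3.5904
  palomino: (70 − 70.5)² / 70.5 = 0.0035
  cremello: (47 − 35.25)² / 35.25 = 3.9167
χ² = 3.5904 + 0.0035 + 3.9167 = 7.5106 ≈ 7.511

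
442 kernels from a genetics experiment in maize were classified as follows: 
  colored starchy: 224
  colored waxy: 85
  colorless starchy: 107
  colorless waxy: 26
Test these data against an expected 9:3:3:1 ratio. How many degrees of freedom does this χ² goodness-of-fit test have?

A goodness-of-fit test with 4 phenotype classes has df = 4 − 1 = 3.

3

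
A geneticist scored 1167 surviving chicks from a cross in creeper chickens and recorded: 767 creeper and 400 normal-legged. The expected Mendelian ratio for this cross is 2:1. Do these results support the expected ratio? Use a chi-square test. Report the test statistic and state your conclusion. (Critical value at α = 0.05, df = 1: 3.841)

0.467; consistent

Expected counts for N = 1167 under a 2:1 ratio (total parts = 3):
  creeper: 1167 × 2/3 = 778
  normal-legged: 1167 × 1/3 = 389
χ² = Σ (O − E)² / E
  creeper: (767 − 778)² / 778 = 0.1555
  normal-legged: (400 − 389)² / 389 = 0.3111
χ² = 0.1555 + 0.3111 = 0.4666 ≈ 0.467
Degrees of freedom = 2 − 1 = 1; critical value at α = 0.05 is 3.841.
Since 0.467 < 3.841, we fail to reject the null hypothesis — the data are consistent with the 2:1 ratio.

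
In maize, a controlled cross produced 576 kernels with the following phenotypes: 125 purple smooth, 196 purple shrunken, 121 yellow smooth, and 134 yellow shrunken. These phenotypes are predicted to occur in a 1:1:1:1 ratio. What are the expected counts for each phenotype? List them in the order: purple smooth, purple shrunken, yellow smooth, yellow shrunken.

Expected counts for N = 576 under a 1:1:1:1 ratio (total parts = 4):
  purple smooth: 576 × 1/4 = 144
  purple shrunken: 576 × 1/4 = 144
  yellow smooth: 576 × 1/4 = 144
  yellow shrunken: 576 × 1/4 = 144

144, 144, 144, 144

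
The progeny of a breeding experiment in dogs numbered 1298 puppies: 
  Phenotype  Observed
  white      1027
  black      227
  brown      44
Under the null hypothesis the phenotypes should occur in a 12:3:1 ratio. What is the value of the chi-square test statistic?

Total ratio parts = 16. Expected numbers out of 1298:
  white: 1298 × 12/16 = 973.5
  black: 1298 × 3/16 = 243.375
  brown: 1298 × 1/16 = 81.125
χ² = Σ (O − E)² / E
  white: (1027 − 973.5)² / 973.5 = 2.9402
  black: (227 − 243.375)² / 243.375 = 1.1018
  brown: (44 − 81.125)² / 81.125 = 16.9894
χ² = 2.9402 + 1.1018 + 16.9894 = 21.0314 ≈ 21.031

21.031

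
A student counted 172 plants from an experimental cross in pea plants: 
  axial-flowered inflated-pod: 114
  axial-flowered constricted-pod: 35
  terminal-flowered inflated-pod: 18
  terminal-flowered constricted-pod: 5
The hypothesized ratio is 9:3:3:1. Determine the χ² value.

Under the 9:3:3:1 hypothesis (Σ ratio = 16, N = 172):
  axial-flowered inflated-pod: 172 × 9/16 = 96.75
  axial-flowered constricted-pod: 172 × 3/16 = 32.25
  terminal-flowered inflated-pod: 172 × 3/16 = 32.25
  terminal-flowered constricted-pod: 172 × 1/16 = 10.75
χ² = Σ (O − E)² / E
  axial-flowered inflated-pod: (114 − 96.75)² / 96.75 = 3.0756
  axial-flowered constricted-pod: (35 − 32.25)² / 32.25 = 0.2345
  terminal-flowered inflated-pod: (18 − 32.25)² / 32.25 = 6.2965
  terminal-flowered constricted-pod: (5 − 10.75)² / 10.75 = 3.0756
χ² = 3.0756 + 0.2345 + 6.2965 + 3.0756 = 12.6822 ≈ 12.682

12.682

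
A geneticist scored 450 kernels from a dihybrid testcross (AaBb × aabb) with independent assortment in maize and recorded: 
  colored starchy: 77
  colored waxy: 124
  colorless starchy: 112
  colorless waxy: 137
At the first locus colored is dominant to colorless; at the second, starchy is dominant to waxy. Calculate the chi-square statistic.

A dihybrid testcross with independent assortment gives a 1:1:1:1 ratio.
The 1:1:1:1 ratio has 4 parts, so with N = 450 the expected counts are:
  colored starchy: 450 × 1/4 = 112.5
  colored waxy: 450 × 1/4 = 112.5
  colorless starchy: 450 × 1/4 = 112.5
  colorless waxy: 450 × 1/4 = 112.5
χ² = Σ (O − E)² / E
  colored starchy: (77 − 112.5)² / 112.5 = 11.2022
  colored waxy: (124 − 112.5)² / 112.5 = 1.1756
  colorless starchy: (112 − 112.5)² / 112.5 = 0.0022
  colorless waxy: (137 − 112.5)² / 112.5 = 5.3356
χ² = 11.2022 + 1.1756 + 0.0022 + 5.3356 = 17.7156 ≈ 17.716

17.716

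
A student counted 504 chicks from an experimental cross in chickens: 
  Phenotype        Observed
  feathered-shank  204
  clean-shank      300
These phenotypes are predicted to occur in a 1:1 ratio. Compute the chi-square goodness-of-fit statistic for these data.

Expected counts for N = 504 under a 1:1 ratio (total parts = 2):
  feathered-shank: 504 × 1/2 = 252
  clean-shank: 504 × 1/2 = 252
χ² = Σ (O − E)² / E
  feathered-shank: (204 − 252)² / 252 = 9.1429
  clean-shank: (300 − 252)² / 252 = 9.1429
χ² = 9.1429 + 9.1429 = 18.2858 ≈ 18.286

18.286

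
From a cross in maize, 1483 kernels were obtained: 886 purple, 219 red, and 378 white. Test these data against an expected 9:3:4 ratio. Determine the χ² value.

The 9:3:4 ratio has 16 parts, so with N = 1483 the expected counts are:
  purple: 1483 × 9/16 = 834.1875
  red: 1483 × 3/16 = 278.0625
  white: 1483 × 4/16 = 370.75
χ² = Σ (O − E)² / E
  purple: (886 − 834.1875)² / 834.1875 = 3.2181
  red: (219 − 278.0625)² / 278.0625 = 12.5453
  white: (378 − 370.75)² / 370.75 = 0.1418
χ² = 3.2181 + 12.5453 + 0.1418 = 15.9052 ≈ 15.905

15.905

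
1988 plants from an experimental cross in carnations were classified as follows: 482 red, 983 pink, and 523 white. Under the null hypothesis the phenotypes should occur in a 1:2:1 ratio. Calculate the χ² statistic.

1.935

Under the 1:2:1 hypothesis (Σ ratio = 4, N = 1988):
  red: 1988 × 1/4 = 497
  pink: 1988 × 2/4 = 994
  white: 1988 × 1/4 = 497
χ² = Σ (O − E)² / E
  red: (482 − 497)² / 497 = 0.4527
  pink: (983 − 994)² / 994 = 0.1217
  white: (523 − 497)² / 497 = 1.3602
χ² = 0.4527 + 0.1217 + 1.3602 = 1.9346 ≈ 1.935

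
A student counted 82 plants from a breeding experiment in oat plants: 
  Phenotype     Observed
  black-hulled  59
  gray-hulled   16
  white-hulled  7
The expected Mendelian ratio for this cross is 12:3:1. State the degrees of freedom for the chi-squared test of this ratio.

2

A goodness-of-fit test with 3 phenotype classes has df = 3 − 1 = 2.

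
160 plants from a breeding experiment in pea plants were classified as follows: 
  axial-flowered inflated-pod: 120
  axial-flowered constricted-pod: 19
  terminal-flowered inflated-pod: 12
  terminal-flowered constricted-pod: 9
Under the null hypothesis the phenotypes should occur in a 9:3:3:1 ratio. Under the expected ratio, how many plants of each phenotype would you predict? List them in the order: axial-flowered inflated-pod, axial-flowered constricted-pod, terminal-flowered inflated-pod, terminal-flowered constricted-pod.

90, 30, 30, 10

Total ratio parts = 16. Expected numbers out of 160:
  axial-flowered inflated-pod: 160 × 9/16 = 90
  axial-flowered constricted-pod: 160 × 3/16 = 30
  terminal-flowered inflated-pod: 160 × 3/16 = 30
  terminal-flowered constricted-pod: 160 × 1/16 = 10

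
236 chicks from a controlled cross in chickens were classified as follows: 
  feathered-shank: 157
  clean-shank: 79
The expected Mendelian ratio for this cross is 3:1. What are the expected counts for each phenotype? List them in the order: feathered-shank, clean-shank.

Under the 3:1 hypothesis (Σ ratio = 4, N = 236):
  feathered-shank: 236 × 3/4 = 177
  clean-shank: 236 × 1/4 = 59

177, 59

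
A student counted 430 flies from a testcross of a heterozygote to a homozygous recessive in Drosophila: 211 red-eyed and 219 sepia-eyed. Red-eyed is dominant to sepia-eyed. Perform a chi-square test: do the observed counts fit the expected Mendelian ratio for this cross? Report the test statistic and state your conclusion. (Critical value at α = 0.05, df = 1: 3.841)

A testcross of a heterozygote (Aa × aa) gives a 1:1 phenotypic ratio.
Total ratio parts = 2. Expected numbers out of 430:
  red-eyed: 430 × 1/2 = 215
  sepia-eyed: 430 × 1/2 = 215
χ² = Σ (O − E)² / E
  red-eyed: (211 − 215)² / 215 = 0.0744
  sepia-eyed: (219 − 215)² / 215 = 0.0744
χ² = 0.0744 + 0.0744 = 0.1488 ≈ 0.149
Degrees of freedom = 2 − 1 = 1; critical value at α = 0.05 is 3.841.
Since 0.149 < 3.841, we fail to reject the null hypothesis — the data are consistent with the 1:1 ratio.

0.149; consistent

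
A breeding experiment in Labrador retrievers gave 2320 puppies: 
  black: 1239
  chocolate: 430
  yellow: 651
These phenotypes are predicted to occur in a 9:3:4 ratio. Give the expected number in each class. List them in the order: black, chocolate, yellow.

Expected counts for N = 2320 under a 9:3:4 ratio (total parts = 16):
  black: 2320 × 9/16 = 1305
  chocolate: 2320 × 3/16 = 435
  yellow: 2320 × 4/16 = 580

1305, 435, 580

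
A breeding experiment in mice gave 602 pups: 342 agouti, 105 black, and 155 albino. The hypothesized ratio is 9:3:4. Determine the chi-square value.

Expected counts for N = 602 under a 9:3:4 ratio (total parts = 16):
  agouti: 602 × 9/16 = 338.625
  black: 602 × 3/16 = 112.875
  albino: 602 × 4/16 = 150.5
χ² = Σ (O − E)² / E
  agouti: (342 − 338.625)² / 338.625 = 0.0336
  black: (105 − 112.875)² / 112.875 = 0.5494
  albino: (155 − 150.5)² / 150.5 = 0.1346
χ² = 0.0336 + 0.5494 + 0.1346 = 0.7176 ≈ 0.718

0.718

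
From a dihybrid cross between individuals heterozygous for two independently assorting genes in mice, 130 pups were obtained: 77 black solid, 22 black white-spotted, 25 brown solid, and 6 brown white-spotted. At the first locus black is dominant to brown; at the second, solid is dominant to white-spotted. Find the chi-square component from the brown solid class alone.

0.016

A dihybrid F₂ with independent assortment and complete dominance at both loci gives a 9:3:3:1 phenotypic ratio.
Under the 9:3:3:1 hypothesis (Σ ratio = 16, N = 130):
  black solid: 130 × 9/16 = 73.125
  black white-spotted: 130 × 3/16 = 24.375
  brown solid: 130 × 3/16 = 24.375
  brown white-spotted: 130 × 1/16 = 8.125
Contribution of brown solid: (25 − 24.375)² / 24.375 = 0.0160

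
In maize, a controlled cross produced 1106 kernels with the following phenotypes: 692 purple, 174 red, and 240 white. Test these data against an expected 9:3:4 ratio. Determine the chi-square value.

18.038

Under the 9:3:4 hypothesis (Σ ratio = 16, N = 1106):
  purple: 1106 × 9/16 = 622.125
  red: 1106 × 3/16 = 207.375
  white: 1106 × 4/16 = 276.5
χ² = Σ (O − E)² / E
  purple: (692 − 622.125)² / 622.125 = 7.8481
  red: (174 − 207.375)² / 207.375 = 5.3714
  white: (240 − 276.5)² / 276.5 = 4.8183
χ² = 7.8481 + 5.3714 + 4.8183 = 18.0378 ≈ 18.038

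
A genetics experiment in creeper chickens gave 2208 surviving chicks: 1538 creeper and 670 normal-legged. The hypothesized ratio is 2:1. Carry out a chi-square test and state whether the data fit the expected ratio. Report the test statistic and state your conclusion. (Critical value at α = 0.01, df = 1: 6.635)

The 2:1 ratio has 3 parts, so with N = 2208 the expected counts are:
  creeper: 2208 × 2/3 = 1472
  normal-legged: 2208 × 1/3 = 736
χ² = Σ (O − E)² / E
  creeper: (1538 − 1472)² / 1472 = 2.9592
  normal-legged: (670 − 736)² / 736 = 5.9185
χ² = 2.9592 + 5.9185 = 8.8777 ≈ 8.878
Degrees of freedom = 2 − 1 = 1; critical value at α = 0.01 is 6.635.
Since 8.878 > 6.635, we reject the null hypothesis — the data do not fit the 2:1 ratio.

8.878; not consistent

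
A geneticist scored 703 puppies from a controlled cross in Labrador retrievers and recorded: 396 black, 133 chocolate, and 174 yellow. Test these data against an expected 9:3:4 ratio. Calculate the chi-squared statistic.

Under the 9:3:4 hypothesis (Σ ratio = 16, N = 703):
  black: 703 × 9/16 = 395.4375
  chocolate: 703 × 3/16 = 131.8125
  yellow: 703 × 4/16 = 175.75
χ² = Σ (O − E)² / E
  black: (396 − 395.4375)² / 395.4375 = 0.0008
  chocolate: (133 − 131.8125)² / 131.8125 = 0.0107
  yellow: (174 − 175.75)² / 175.75 = 0.0174
χ² = 0.0008 + 0.0107 + 0.0174 = 0.0289 ≈ 0.029

0.029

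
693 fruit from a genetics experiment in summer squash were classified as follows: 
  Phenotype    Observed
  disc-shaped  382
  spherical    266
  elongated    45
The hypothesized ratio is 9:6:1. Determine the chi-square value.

The 9:6:1 ratio has 16 parts, so with N = 693 the expected counts are:
  disc-shaped: 693 × 9/16 = 389.8125
  spherical: 693 × 6/16 = 259.875
  elongated: 693 × 1/16 = 43.3125
χ² = Σ (O − E)² / E
  disc-shaped: (382 − 389.8125)² / 389.8125 = 0.1566
  spherical: (266 − 259.875)² / 259.875 = 0.1444
  elongated: (45 − 43.3125)² / 43.3125 = 0.0657
χ² = 0.1566 + 0.1444 + 0.0657 = 0.3667 ≈ 0.367

0.367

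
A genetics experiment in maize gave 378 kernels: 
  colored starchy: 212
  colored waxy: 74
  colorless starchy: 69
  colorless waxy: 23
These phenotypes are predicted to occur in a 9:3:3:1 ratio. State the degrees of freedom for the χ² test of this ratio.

3

A goodness-of-fit test with 4 phenotype classes has df = 4 − 1 = 3.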